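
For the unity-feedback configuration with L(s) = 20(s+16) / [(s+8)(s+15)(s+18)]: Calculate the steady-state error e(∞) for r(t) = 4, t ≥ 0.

108/31

L(s) has no factors of s in the denominator, so the system is type 0.
K_p = lim_{s→0} L(s) = 20·16 / (8·15·18) = 4/27.
e_ss = 4/(1 + K_p) = 4/(31/27) = 108/31.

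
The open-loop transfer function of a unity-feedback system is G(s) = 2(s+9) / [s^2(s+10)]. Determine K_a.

System type = 2 (two poles at s=0).
K_a = lim_{s→0} s^2·G(s) = 2·9 / (10) = 1.8.

1.8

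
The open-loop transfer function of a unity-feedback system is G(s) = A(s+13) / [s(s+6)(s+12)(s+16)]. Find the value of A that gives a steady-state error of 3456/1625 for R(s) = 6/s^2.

250

One free integrator in G(s): this is a type 1 system.
K_v = lim_{s→0} s·G(s) = A·13 / (6·12·16) = (13/1152)·A.
e_ss = 6/K_v = 3456/1625 ⇒ K_v = 1625/576 ⇒ A = (1625/576)/(13/1152) = 250.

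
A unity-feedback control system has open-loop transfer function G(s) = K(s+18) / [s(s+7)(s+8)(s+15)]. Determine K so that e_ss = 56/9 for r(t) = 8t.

The open loop has one pole at the origin → type 1 system.
K_v = lim_{s→0} s·G(s) = K·18 / (7·8·15) = (3/140)·K.
e_ss = 8/K_v = 56/9 ⇒ K_v = 9/7 ⇒ K = (9/7)/(3/140) = 60.

60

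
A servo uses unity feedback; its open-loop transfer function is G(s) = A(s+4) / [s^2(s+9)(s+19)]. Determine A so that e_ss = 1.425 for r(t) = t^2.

Two free integrators in G(s): this is a type 2 system.
K_a = lim_{s→0} s^2·G(s) = A·4 / (9·19) = (4/171)·A.
e_ss = 2/K_a = 1.425 ⇒ K_a = 80/57 ⇒ A = (80/57)/(4/171) = 60.

60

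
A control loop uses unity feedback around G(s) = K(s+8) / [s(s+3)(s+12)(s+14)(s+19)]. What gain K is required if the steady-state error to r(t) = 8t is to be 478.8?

20

One free integrator in G(s): this is a type 1 system.
K_v = lim_{s→0} s·G(s) = K·8 / (3·12·14·19) = (1/1197)·K.
e_ss = 8/K_v = 478.8 ⇒ K_v = 20/1197 ⇒ K = (20/1197)/(1/1197) = 20.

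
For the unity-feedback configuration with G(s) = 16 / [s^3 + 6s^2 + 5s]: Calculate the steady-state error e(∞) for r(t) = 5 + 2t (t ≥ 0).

Factoring s from the denominator leaves a polynomial with constant term 5, so the system is type 1. By superposition:
  • 5: tracked with zero error.
  • 2t: e_ss = 2/K_v with K_v=3.2 → 0.625.
Total e_ss = 0.625.

0.625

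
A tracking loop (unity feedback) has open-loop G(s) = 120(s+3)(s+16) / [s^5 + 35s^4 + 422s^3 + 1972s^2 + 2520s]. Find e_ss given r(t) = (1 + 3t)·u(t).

1.3125

Factoring s from the denominator leaves a polynomial with constant term 2520, so the system is type 1. Taking each input component in turn:
  • 1: tracked with zero error.
  • 3t: e_ss = 3/K_v with K_v=16/7 → 1.3125.
Total e_ss = 1.3125.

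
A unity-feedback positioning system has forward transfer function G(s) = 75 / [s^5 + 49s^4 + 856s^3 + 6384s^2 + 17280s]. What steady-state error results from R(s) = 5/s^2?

1152

The denominator has no term below 17280s — 1 pole at s=0, type 1.
K_v = lim_{s→0} s·G(s) = 75 / 17280 = 5/1152.
e_ss = 5/K_v = 5/(5/1152) = 1152.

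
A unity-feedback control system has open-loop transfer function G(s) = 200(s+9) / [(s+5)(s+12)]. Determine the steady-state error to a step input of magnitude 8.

No free integrators in G(s): this is a type 0 system.
K_p = lim_{s→0} G(s) = 200·9 / (5·12) = 30.
e_ss = 8/(1 + K_p) = 8/31.

8/31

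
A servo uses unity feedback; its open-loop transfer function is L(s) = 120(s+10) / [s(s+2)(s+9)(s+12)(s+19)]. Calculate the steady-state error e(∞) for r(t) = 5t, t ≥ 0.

17.1

One free integrator in L(s): this is a type 1 system.
K_v = lim_{s→0} s·L(s) = 120·10 / (2·9·12·19) = 50/171.
e_ss = 5/K_v = 5/(50/171) = 17.1.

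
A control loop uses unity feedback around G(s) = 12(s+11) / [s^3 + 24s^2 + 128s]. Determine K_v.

Factoring s from the denominator leaves a polynomial with constant term 128, so the system is type 1.
K_v = lim_{s→0} s·G(s) = 12·11 / 128 = 33/32.

33/32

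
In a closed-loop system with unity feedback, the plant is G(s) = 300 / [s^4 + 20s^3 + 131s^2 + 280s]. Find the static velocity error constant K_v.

The denominator has no term below 280s — 1 pole at s=0, type 1.
K_v = lim_{s→0} s·G(s) = 300 / 280 = 15/14.

15/14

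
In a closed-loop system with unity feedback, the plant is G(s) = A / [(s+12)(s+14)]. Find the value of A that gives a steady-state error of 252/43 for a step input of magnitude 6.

The open loop has no poles at the origin → type 0 system.
K_p = lim_{s→0} G(s) = A / (12·14) = (1/168)·A.
e_ss = 6/(1 + K_p) = 252/43 ⇒ 1 + (1/168)·A = 43/42 ⇒ A = 4.

4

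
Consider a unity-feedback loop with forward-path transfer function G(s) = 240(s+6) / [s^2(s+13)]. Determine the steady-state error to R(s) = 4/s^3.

13/360

The open loop has two poles at the origin → type 2 system.
K_a = lim_{s→0} s^2·G(s) = 240·6 / (13) = 1440/13.
r(t) = 2t^2 gives R(s) = 4/s^3.
e_ss = 4/K_a = 4/(1440/13) = 13/360.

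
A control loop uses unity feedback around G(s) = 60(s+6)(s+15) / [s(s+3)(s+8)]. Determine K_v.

225

System type = 1 (one pole at s=0).
K_v = lim_{s→0} s·G(s) = 60·6·15 / (3·8) = 225.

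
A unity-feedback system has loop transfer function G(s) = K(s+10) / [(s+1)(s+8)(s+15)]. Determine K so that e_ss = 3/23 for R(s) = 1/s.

80

No free integrators in G(s): this is a type 0 system.
K_p = lim_{s→0} G(s) = K·10 / (1·8·15) = (1/12)·K.
e_ss = 1/(1 + K_p) = 3/23 ⇒ 1 + (1/12)·K = 23/3 ⇒ K = 80.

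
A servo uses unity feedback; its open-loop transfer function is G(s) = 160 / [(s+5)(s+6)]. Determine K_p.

G(s) has no factors of s in the denominator, so the system is type 0.
K_p = lim_{s→0} G(s) = 160 / (5·6) = 16/3.

16/3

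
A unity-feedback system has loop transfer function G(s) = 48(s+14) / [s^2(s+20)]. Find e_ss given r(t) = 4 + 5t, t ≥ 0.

0

G(s) has two factors of s in the denominator, so the system is type 2. Treating each term separately:
  • 4: tracked with zero error.
  • 5t: tracked with zero error.
Total e_ss = 0.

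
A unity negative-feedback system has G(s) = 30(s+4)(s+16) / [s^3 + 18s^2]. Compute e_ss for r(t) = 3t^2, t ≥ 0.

The denominator has no term below 18s^2 — 2 poles at s=0, type 2.
K_a = lim_{s→0} s^2·G(s) = 30·4·16 / 18 = 320/3.
r(t) = 3t^2 gives R(s) = 6/s^3.
e_ss = 6/K_a = 6/(320/3) = 9/160.

9/160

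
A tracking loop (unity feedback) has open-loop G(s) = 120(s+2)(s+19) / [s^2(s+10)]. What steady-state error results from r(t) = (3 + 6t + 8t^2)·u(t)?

2/57

Two free integrators in G(s): this is a type 2 system. Treating each term separately:
  • 3: tracked with zero error.
  • 6t: tracked with zero error.
  • 8t^2: e_ss = 16/K_a with K_a=456 → 2/57.
Total e_ss = 2/57.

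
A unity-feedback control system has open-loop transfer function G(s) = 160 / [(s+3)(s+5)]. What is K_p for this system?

32/3

G(s) has no factors of s in the denominator, so the system is type 0.
K_p = lim_{s→0} G(s) = 160 / (3·5) = 32/3.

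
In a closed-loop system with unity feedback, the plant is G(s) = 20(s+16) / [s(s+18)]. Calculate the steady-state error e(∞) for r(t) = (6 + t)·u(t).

G(s) has one factor of s in the denominator, so the system is type 1. Taking each input component in turn:
  • 6: tracked with zero error.
  • t: e_ss = 1/K_v with K_v=160/9 → 9/160.
Total e_ss = 9/160.

9/160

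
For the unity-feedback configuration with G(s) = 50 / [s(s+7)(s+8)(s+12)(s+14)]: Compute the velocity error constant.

25/4704

One free integrator in G(s): this is a type 1 system.
K_v = lim_{s→0} s·G(s) = 50 / (7·8·12·14) = 25/4704.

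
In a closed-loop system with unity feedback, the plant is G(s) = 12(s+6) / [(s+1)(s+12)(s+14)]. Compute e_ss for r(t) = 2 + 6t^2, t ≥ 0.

No free integrators in G(s): this is a type 0 system. Taking each input component in turn:
  • 2: e_ss = 2/(1+K_p) with K_p=3/7 → 1.4.
  • 6t^2: a type-0 system cannot track it, e_ss → ∞.
The unbounded component dominates.

infinity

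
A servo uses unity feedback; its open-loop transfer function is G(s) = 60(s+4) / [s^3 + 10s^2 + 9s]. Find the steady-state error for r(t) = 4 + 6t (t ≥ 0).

Factoring s from the denominator leaves a polynomial with constant term 9, so the system is type 1. By superposition:
  • 4: tracked with zero error.
  • 6t: e_ss = 6/K_v with K_v=80/3 → 0.225.
Total e_ss = 0.225.

0.225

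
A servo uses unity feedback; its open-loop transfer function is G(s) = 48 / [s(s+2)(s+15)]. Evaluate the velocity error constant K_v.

G(s) has one factor of s in the denominator, so the system is type 1.
K_v = lim_{s→0} s·G(s) = 48 / (2·15) = 1.6.

1.6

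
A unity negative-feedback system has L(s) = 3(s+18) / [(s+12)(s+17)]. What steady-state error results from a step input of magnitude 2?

68/43

System type = 0 (no poles at s=0).
K_p = lim_{s→0} L(s) = 3·18 / (12·17) = 9/34.
e_ss = 2/(1 + K_p) = 2/(43/34) = 68/43.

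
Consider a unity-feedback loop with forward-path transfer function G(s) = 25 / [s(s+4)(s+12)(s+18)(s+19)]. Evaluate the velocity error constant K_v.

G(s) has one factor of s in the denominator, so the system is type 1.
K_v = lim_{s→0} s·G(s) = 25 / (4·12·18·19) = 25/16416.

25/16416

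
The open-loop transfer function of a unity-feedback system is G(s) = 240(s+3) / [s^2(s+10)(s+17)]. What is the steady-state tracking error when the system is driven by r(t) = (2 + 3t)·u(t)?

0

Two free integrators in G(s): this is a type 2 system. By superposition:
  • 2: tracked with zero error.
  • 3t: tracked with zero error.
Total e_ss = 0.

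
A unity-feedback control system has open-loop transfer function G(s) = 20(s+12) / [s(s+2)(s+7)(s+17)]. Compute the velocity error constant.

G(s) has one factor of s in the denominator, so the system is type 1.
K_v = lim_{s→0} s·G(s) = 20·12 / (2·7·17) = 120/119.

120/119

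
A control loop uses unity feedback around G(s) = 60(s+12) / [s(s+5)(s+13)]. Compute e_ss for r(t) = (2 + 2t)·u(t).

13/72

G(s) has one factor of s in the denominator, so the system is type 1. Treating each term separately:
  • 2: tracked with zero error.
  • 2t: e_ss = 2/K_v with K_v=144/13 → 13/72.
Total e_ss = 13/72.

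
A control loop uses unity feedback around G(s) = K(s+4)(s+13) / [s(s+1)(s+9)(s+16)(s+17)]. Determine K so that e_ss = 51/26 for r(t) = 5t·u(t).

120

System type = 1 (one pole at s=0).
K_v = lim_{s→0} s·G(s) = K·4·13 / (1·9·16·17) = (13/612)·K.
e_ss = 5/K_v = 51/26 ⇒ K_v = 130/51 ⇒ K = (130/51)/(13/612) = 120.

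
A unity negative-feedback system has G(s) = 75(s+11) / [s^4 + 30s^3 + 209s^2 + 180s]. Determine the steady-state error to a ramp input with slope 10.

Factoring s from the denominator leaves a polynomial with constant term 180, so the system is type 1.
K_v = lim_{s→0} s·G(s) = 75·11 / 180 = 55/12.
e_ss = 10/K_v = 10/(55/12) = 24/11.

24/11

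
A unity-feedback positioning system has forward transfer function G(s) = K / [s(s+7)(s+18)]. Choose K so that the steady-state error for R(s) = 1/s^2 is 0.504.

G(s) has one factor of s in the denominator, so the system is type 1.
K_v = lim_{s→0} s·G(s) = K / (7·18) = (1/126)·K.
e_ss = 1/K_v = 0.504 ⇒ K_v = 125/63 ⇒ K = (125/63)/(1/126) = 250.

250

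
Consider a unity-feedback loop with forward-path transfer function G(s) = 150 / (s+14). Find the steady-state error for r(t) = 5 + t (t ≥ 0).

G(s) has no factors of s in the denominator, so the system is type 0. Taking each input component in turn:
  • 5: e_ss = 5/(1+K_p) with K_p=75/7 → 35/82.
  • t: a type-0 system cannot track it, e_ss → ∞.
The unbounded component dominates.

infinity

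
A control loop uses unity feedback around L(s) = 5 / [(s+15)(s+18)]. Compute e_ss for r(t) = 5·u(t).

54/11

The open loop has no poles at the origin → type 0 system.
K_p = lim_{s→0} L(s) = 5 / (15·18) = 1/54.
e_ss = 5/(1 + K_p) = 5/(55/54) = 54/11.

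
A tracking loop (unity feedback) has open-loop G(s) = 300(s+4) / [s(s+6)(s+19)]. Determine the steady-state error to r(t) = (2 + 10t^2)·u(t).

System type = 1 (one pole at s=0). Taking each input component in turn:
  • 2: tracked with zero error.
  • 10t^2: a type-1 system cannot track it, e_ss → ∞.
The unbounded component dominates.

infinity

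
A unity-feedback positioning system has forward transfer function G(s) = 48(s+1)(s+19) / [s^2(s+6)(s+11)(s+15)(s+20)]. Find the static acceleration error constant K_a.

System type = 2 (two poles at s=0).
K_a = lim_{s→0} s^2·G(s) = 48·1·19 / (6·11·15·20) = 38/825.

38/825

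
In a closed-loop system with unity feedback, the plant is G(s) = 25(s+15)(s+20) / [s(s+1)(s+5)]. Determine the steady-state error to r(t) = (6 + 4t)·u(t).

1/375

System type = 1 (one pole at s=0). Treating each term separately:
  • 6: tracked with zero error.
  • 4t: e_ss = 4/K_v with K_v=1500 → 1/375.
Total e_ss = 1/375.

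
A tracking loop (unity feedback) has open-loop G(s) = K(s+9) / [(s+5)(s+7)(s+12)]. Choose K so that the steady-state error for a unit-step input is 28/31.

G(s) has no factors of s in the denominator, so the system is type 0.
K_p = lim_{s→0} G(s) = K·9 / (5·7·12) = (3/140)·K.
e_ss = 1/(1 + K_p) = 28/31 ⇒ 1 + (3/140)·K = 31/28 ⇒ K = 5.

5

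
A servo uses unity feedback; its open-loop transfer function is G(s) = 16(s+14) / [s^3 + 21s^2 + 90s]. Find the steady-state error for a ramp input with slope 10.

225/56

The denominator has no term below 90s — 1 pole at s=0, type 1.
K_v = lim_{s→0} s·G(s) = 16·14 / 90 = 112/45.
e_ss = 10/K_v = 10/(112/45) = 225/56.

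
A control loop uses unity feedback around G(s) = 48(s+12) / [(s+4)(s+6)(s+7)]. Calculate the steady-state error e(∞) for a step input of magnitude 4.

The open loop has no poles at the origin → type 0 system.
K_p = lim_{s→0} G(s) = 48·12 / (4·6·7) = 24/7.
e_ss = 4/(1 + K_p) = 4/(31/7) = 28/31.

28/31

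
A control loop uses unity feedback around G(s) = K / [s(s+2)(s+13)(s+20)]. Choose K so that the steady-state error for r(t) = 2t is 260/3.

12

G(s) has one factor of s in the denominator, so the system is type 1.
K_v = lim_{s→0} s·G(s) = K / (2·13·20) = (1/520)·K.
e_ss = 2/K_v = 260/3 ⇒ K_v = 3/130 ⇒ K = (3/130)/(1/520) = 12.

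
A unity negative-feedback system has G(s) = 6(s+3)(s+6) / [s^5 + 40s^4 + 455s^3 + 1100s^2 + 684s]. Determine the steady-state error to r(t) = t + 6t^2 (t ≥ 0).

The denominator has no term below 684s — 1 pole at s=0, type 1. By superposition:
  • t: e_ss = 1/K_v with K_v=3/19 → 19/3.
  • 6t^2: a type-1 system cannot track it, e_ss → ∞.
The unbounded component dominates.

infinity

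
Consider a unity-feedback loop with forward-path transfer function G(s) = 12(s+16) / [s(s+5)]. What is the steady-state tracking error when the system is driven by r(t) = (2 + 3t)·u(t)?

5/64

System type = 1 (one pole at s=0). Taking each input component in turn:
  • 2: tracked with zero error.
  • 3t: e_ss = 3/K_v with K_v=38.4 → 5/64.
Total e_ss = 5/64.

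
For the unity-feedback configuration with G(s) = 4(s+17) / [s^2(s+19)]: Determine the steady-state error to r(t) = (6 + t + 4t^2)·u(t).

Two free integrators in G(s): this is a type 2 system. Taking each input component in turn:
  • 6: tracked with zero error.
  • t: tracked with zero error.
  • 4t^2: e_ss = 8/K_a with K_a=68/19 → 38/17.
Total e_ss = 38/17.

38/17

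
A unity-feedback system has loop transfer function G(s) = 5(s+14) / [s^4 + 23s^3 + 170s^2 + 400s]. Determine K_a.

0

The denominator has no term below 400s — 1 pole at s=0, type 1.
K_a = lim_{s→0} s^2·G(s) = 0 (the extra factor of s kills the finite limit).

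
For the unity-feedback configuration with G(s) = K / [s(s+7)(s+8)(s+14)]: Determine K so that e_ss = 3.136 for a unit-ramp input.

250

One free integrator in G(s): this is a type 1 system.
K_v = lim_{s→0} s·G(s) = K / (7·8·14) = (1/784)·K.
e_ss = 1/K_v = 3.136 ⇒ K_v = 125/392 ⇒ K = (125/392)/(1/784) = 250.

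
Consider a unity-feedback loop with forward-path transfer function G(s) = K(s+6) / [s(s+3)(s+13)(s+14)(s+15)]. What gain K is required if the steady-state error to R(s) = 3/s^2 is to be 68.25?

60

The open loop has one pole at the origin → type 1 system.
K_v = lim_{s→0} s·G(s) = K·6 / (3·13·14·15) = (1/1365)·K.
e_ss = 3/K_v = 68.25 ⇒ K_v = 4/91 ⇒ K = (4/91)/(1/1365) = 60.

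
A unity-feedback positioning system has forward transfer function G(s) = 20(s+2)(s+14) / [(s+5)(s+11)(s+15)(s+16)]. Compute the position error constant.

7/165

No free integrators in G(s): this is a type 0 system.
K_p = lim_{s→0} G(s) = 20·2·14 / (5·11·15·16) = 7/165.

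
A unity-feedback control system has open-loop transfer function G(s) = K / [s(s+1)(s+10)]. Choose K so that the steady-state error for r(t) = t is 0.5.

20

The open loop has one pole at the origin → type 1 system.
K_v = lim_{s→0} s·G(s) = K / (1·10) = 0.1·K.
e_ss = 1/K_v = 0.5 ⇒ K_v = 2 ⇒ K = 2/0.1 = 20.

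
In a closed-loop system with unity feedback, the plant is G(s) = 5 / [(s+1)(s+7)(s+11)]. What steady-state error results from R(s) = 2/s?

G(s) has no factors of s in the denominator, so the system is type 0.
K_p = lim_{s→0} G(s) = 5 / (1·7·11) = 5/77.
e_ss = 2/(1 + K_p) = 2/(82/77) = 77/41.

77/41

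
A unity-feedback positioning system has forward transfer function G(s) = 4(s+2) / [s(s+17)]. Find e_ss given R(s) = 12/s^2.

System type = 1 (one pole at s=0).
K_v = lim_{s→0} s·G(s) = 4·2 / (17) = 8/17.
e_ss = 12/K_v = 12/(8/17) = 25.5.

25.5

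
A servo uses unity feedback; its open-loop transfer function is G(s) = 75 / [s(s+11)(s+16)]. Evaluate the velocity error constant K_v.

75/176

G(s) has one factor of s in the denominator, so the system is type 1.
K_v = lim_{s→0} s·G(s) = 75 / (11·16) = 75/176.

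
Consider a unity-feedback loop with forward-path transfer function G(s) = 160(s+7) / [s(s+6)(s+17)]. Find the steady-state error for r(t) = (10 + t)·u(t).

System type = 1 (one pole at s=0). Taking each input component in turn:
  • 10: tracked with zero error.
  • t: e_ss = 1/K_v with K_v=560/51 → 51/560.
Total e_ss = 51/560.

51/560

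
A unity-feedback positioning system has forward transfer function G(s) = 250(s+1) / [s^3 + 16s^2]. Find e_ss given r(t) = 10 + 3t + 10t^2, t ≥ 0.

Lowest-order denominator term is 16s^2, so the open loop has 2 poles at the origin → type 2 system. By superposition:
  • 10: tracked with zero error.
  • 3t: tracked with zero error.
  • 10t^2: e_ss = 20/K_a with K_a=15.625 → 1.28.
Total e_ss = 1.28.

1.28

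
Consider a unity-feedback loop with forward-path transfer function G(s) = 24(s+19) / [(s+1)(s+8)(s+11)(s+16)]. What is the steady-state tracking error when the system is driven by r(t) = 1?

System type = 0 (no poles at s=0).
K_p = lim_{s→0} G(s) = 24·19 / (1·8·11·16) = 57/176.
e_ss = 1/(1 + K_p) = 1/(233/176) = 176/233.

176/233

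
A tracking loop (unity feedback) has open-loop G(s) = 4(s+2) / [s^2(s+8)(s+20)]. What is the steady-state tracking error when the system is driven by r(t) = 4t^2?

System type = 2 (two poles at s=0).
K_a = lim_{s→0} s^2·G(s) = 4·2 / (8·20) = 0.05.
r(t) = 4t^2 gives R(s) = 8/s^3.
e_ss = 8/K_a = 8/0.05 = 160.

160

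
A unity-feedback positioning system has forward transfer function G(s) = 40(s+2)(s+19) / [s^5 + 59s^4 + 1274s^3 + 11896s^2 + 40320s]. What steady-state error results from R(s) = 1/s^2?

504/19

The denominator has no term below 40320s — 1 pole at s=0, type 1.
K_v = lim_{s→0} s·G(s) = 40·2·19 / 40320 = 19/504.
e_ss = 1/K_v = 1/(19/504) = 504/19.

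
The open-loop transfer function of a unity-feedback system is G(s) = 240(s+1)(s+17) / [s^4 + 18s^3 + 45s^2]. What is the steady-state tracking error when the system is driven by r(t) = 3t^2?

Lowest-order denominator term is 45s^2, so the open loop has 2 poles at the origin → type 2 system.
K_a = lim_{s→0} s^2·G(s) = 240·1·17 / 45 = 272/3.
r(t) = 3t^2 gives R(s) = 6/s^3.
e_ss = 6/K_a = 6/(272/3) = 9/136.

9/136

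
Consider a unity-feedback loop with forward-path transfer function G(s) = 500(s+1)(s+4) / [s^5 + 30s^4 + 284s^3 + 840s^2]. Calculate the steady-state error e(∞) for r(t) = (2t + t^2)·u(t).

Factoring s^2 from the denominator leaves a polynomial with constant term 840, so the system is type 2. Treating each term separately:
  • 2t: tracked with zero error.
  • t^2: e_ss = 2/K_a with K_a=50/21 → 0.84.
Total e_ss = 0.84.

0.84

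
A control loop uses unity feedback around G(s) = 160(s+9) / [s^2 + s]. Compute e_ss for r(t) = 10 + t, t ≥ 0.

The denominator has no term below s — 1 pole at s=0, type 1. Treating each term separately:
  • 10: tracked with zero error.
  • t: e_ss = 1/K_v with K_v=1440 → 1/1440.
Total e_ss = 1/1440.

1/1440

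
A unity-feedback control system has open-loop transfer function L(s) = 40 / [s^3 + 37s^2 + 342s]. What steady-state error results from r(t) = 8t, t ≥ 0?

68.4

Factoring s from the denominator leaves a polynomial with constant term 342, so the system is type 1.
K_v = lim_{s→0} s·L(s) = 40 / 342 = 20/171.
e_ss = 8/K_v = 8/(20/171) = 68.4.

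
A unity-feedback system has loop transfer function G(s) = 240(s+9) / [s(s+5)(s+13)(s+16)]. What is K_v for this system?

System type = 1 (one pole at s=0).
K_v = lim_{s→0} s·G(s) = 240·9 / (5·13·16) = 27/13.

27/13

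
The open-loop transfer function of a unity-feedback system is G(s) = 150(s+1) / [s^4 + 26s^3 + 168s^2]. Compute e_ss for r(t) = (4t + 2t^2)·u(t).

4.48

The denominator has no term below 168s^2 — 2 poles at s=0, type 2. Taking each input component in turn:
  • 4t: tracked with zero error.
  • 2t^2: e_ss = 4/K_a with K_a=25/28 → 4.48.
Total e_ss = 4.48.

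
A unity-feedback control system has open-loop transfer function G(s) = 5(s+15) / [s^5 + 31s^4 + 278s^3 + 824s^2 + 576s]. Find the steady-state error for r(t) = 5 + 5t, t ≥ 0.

38.4

The denominator has no term below 576s — 1 pole at s=0, type 1. By superposition:
  • 5: tracked with zero error.
  • 5t: e_ss = 5/K_v with K_v=25/192 → 38.4.
Total e_ss = 38.4.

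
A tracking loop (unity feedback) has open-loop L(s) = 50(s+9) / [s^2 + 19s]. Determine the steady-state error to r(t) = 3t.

Lowest-order denominator term is 19s, so the open loop has 1 pole at the origin → type 1 system.
K_v = lim_{s→0} s·L(s) = 50·9 / 19 = 450/19.
e_ss = 3/K_v = 3/(450/19) = 19/150.

19/150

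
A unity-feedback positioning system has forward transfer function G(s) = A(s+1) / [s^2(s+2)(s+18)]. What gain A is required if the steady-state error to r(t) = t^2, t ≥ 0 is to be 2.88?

25

Two free integrators in G(s): this is a type 2 system.
K_a = lim_{s→0} s^2·G(s) = A·1 / (2·18) = (1/36)·A.
e_ss = 2/K_a = 2.88 ⇒ K_a = 25/36 ⇒ A = (25/36)/(1/36) = 25.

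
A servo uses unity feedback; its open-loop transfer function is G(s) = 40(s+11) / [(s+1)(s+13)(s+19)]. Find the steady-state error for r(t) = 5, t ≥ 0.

G(s) has no factors of s in the denominator, so the system is type 0.
K_p = lim_{s→0} G(s) = 40·11 / (1·13·19) = 440/247.
e_ss = 5/(1 + K_p) = 5/(687/247) = 1235/687.

1235/687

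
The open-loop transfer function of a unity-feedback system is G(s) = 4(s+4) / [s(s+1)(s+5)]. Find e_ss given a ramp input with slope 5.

G(s) has one factor of s in the denominator, so the system is type 1.
K_v = lim_{s→0} s·G(s) = 4·4 / (1·5) = 3.2.
e_ss = 5/K_v = 5/3.2 = 1.5625.

1.5625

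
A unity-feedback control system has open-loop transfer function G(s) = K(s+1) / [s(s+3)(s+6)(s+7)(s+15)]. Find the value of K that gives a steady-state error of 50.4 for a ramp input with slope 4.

150

The open loop has one pole at the origin → type 1 system.
K_v = lim_{s→0} s·G(s) = K·1 / (3·6·7·15) = (1/1890)·K.
e_ss = 4/K_v = 50.4 ⇒ K_v = 5/63 ⇒ K = (5/63)/(1/1890) = 150.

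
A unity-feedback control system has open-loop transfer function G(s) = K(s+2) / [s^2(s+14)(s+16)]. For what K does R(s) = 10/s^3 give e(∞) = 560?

2

Two free integrators in G(s): this is a type 2 system.
K_a = lim_{s→0} s^2·G(s) = K·2 / (14·16) = (1/112)·K.
e_ss = 10/K_a = 560 ⇒ K_a = 1/56 ⇒ K = (1/56)/(1/112) = 2.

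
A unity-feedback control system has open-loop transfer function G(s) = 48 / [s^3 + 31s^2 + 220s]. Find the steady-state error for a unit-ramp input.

55/12

Lowest-order denominator term is 220s, so the open loop has 1 pole at the origin → type 1 system.
K_v = lim_{s→0} s·G(s) = 48 / 220 = 12/55.
e_ss = 1/K_v = 1/(12/55) = 55/12.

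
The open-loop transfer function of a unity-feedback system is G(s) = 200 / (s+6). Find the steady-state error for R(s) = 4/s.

System type = 0 (no poles at s=0).
K_p = lim_{s→0} G(s) = 200 / (6) = 100/3.
e_ss = 4/(1 + K_p) = 4/(103/3) = 12/103.

12/103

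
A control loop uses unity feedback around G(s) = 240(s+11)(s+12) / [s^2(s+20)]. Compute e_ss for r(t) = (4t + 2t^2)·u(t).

G(s) has two factors of s in the denominator, so the system is type 2. Treating each term separately:
  • 4t: tracked with zero error.
  • 2t^2: e_ss = 4/K_a with K_a=1584 → 1/396.
Total e_ss = 1/396.

1/396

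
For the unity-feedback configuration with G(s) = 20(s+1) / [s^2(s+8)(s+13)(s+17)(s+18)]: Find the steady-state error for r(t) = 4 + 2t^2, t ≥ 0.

The open loop has two poles at the origin → type 2 system. Taking each input component in turn:
  • 4: tracked with zero error.
  • 2t^2: e_ss = 4/K_a with K_a=5/7956 → 6364.8.
Total e_ss = 6364.8.

6364.8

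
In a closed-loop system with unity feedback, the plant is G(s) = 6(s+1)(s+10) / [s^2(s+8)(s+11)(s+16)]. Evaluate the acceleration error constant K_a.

15/352

The open loop has two poles at the origin → type 2 system.
K_a = lim_{s→0} s^2·G(s) = 6·1·10 / (8·11·16) = 15/352.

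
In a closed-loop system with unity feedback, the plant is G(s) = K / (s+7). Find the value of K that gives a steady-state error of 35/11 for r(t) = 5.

G(s) has no factors of s in the denominator, so the system is type 0.
K_p = lim_{s→0} G(s) = K / (7) = (1/7)·K.
e_ss = 5/(1 + K_p) = 35/11 ⇒ 1 + (1/7)·K = 11/7 ⇒ K = 4.

4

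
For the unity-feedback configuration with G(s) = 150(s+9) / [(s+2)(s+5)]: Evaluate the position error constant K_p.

No free integrators in G(s): this is a type 0 system.
K_p = lim_{s→0} G(s) = 150·9 / (2·5) = 135.

135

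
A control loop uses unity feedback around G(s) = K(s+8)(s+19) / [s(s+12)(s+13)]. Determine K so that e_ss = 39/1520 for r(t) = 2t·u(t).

80

The open loop has one pole at the origin → type 1 system.
K_v = lim_{s→0} s·G(s) = K·8·19 / (12·13) = (38/39)·K.
e_ss = 2/K_v = 39/1520 ⇒ K_v = 3040/39 ⇒ K = (3040/39)/(38/39) = 80.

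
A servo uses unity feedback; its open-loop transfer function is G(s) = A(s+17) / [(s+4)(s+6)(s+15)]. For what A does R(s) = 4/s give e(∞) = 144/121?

50

System type = 0 (no poles at s=0).
K_p = lim_{s→0} G(s) = A·17 / (4·6·15) = (17/360)·A.
e_ss = 4/(1 + K_p) = 144/121 ⇒ 1 + (17/360)·A = 121/36 ⇒ A = 50.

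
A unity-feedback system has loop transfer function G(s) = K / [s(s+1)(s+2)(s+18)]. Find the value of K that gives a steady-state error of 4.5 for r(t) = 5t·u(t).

System type = 1 (one pole at s=0).
K_v = lim_{s→0} s·G(s) = K / (1·2·18) = (1/36)·K.
e_ss = 5/K_v = 4.5 ⇒ K_v = 10/9 ⇒ K = (10/9)/(1/36) = 40.

40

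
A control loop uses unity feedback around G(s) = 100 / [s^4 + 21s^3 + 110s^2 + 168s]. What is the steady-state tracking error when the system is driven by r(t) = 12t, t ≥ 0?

Factoring s from the denominator leaves a polynomial with constant term 168, so the system is type 1.
K_v = lim_{s→0} s·G(s) = 100 / 168 = 25/42.
e_ss = 12/K_v = 12/(25/42) = 20.16.

20.16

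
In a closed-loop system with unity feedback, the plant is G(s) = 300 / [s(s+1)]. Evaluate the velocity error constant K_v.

300

G(s) has one factor of s in the denominator, so the system is type 1.
K_v = lim_{s→0} s·G(s) = 300 / (1) = 300.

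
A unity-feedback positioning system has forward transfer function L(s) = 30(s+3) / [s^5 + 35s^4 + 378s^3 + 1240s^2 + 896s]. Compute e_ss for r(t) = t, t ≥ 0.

Lowest-order denominator term is 896s, so the open loop has 1 pole at the origin → type 1 system.
K_v = lim_{s→0} s·L(s) = 30·3 / 896 = 45/448.
e_ss = 1/K_v = 1/(45/448) = 448/45.

448/45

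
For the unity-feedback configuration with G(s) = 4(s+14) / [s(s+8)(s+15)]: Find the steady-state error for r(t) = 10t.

150/7

G(s) has one factor of s in the denominator, so the system is type 1.
K_v = lim_{s→0} s·G(s) = 4·14 / (8·15) = 7/15.
e_ss = 10/K_v = 10/(7/15) = 150/7.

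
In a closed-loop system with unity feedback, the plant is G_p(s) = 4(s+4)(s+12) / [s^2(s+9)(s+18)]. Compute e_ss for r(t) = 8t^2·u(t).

System type = 2 (two poles at s=0).
K_a = lim_{s→0} s^2·G_p(s) = 4·4·12 / (9·18) = 32/27.
r(t) = 8t^2 gives R(s) = 16/s^3.
e_ss = 16/K_a = 16/(32/27) = 13.5.

13.5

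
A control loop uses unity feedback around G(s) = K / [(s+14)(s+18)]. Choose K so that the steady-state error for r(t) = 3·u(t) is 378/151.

50

No free integrators in G(s): this is a type 0 system.
K_p = lim_{s→0} G(s) = K / (14·18) = (1/252)·K.
e_ss = 3/(1 + K_p) = 378/151 ⇒ 1 + (1/252)·K = 151/126 ⇒ K = 50.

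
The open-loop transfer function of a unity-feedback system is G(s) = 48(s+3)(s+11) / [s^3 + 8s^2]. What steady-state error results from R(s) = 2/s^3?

1/99

Lowest-order denominator term is 8s^2, so the open loop has 2 poles at the origin → type 2 system.
K_a = lim_{s→0} s^2·G(s) = 48·3·11 / 8 = 198.
r(t) = t^2 gives R(s) = 2/s^3.
e_ss = 2/K_a = 2/198 = 1/99.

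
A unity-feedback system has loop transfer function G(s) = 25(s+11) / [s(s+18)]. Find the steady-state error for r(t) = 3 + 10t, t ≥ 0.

G(s) has one factor of s in the denominator, so the system is type 1. By superposition:
  • 3: tracked with zero error.
  • 10t: e_ss = 10/K_v with K_v=275/18 → 36/55.
Total e_ss = 36/55.

36/55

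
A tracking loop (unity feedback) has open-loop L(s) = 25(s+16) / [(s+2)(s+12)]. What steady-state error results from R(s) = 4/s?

12/53

No free integrators in L(s): this is a type 0 system.
K_p = lim_{s→0} L(s) = 25·16 / (2·12) = 50/3.
e_ss = 4/(1 + K_p) = 4/(53/3) = 12/53.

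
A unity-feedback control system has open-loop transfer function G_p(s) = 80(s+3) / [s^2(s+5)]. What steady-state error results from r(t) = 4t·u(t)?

The open loop has two poles at the origin → type 2 system.
K_v = ∞ for a type-2 system; e_ss to a ramp is zero.

0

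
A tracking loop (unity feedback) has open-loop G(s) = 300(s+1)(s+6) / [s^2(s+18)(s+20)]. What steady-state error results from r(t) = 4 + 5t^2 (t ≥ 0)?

Two free integrators in G(s): this is a type 2 system. Taking each input component in turn:
  • 4: tracked with zero error.
  • 5t^2: e_ss = 10/K_a with K_a=5 → 2.
Total e_ss = 2.

2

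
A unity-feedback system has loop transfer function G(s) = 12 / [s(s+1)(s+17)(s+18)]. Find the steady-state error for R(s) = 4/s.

One free integrator in G(s): this is a type 1 system.
A type-1 system has K_p = ∞, so it tracks a step input with zero steady-state error.

0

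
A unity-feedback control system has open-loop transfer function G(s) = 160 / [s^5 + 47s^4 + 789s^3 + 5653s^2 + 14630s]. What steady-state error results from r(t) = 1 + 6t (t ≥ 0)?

548.625

Factoring s from the denominator leaves a polynomial with constant term 14630, so the system is type 1. Taking each input component in turn:
  • 1: tracked with zero error.
  • 6t: e_ss = 6/K_v with K_v=16/1463 → 548.625.
Total e_ss = 548.625.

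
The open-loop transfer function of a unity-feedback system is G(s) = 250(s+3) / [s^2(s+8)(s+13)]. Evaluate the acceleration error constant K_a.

375/52

The open loop has two poles at the origin → type 2 system.
K_a = lim_{s→0} s^2·G(s) = 250·3 / (8·13) = 375/52.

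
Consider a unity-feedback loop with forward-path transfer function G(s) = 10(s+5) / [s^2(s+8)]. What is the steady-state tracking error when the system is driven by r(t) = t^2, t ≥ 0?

0.32

System type = 2 (two poles at s=0).
K_a = lim_{s→0} s^2·G(s) = 10·5 / (8) = 6.25.
r(t) = t^2 gives R(s) = 2/s^3.
e_ss = 2/K_a = 2/6.25 = 0.32.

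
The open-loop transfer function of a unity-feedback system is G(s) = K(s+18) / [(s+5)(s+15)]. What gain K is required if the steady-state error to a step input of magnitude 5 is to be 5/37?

The open loop has no poles at the origin → type 0 system.
K_p = lim_{s→0} G(s) = K·18 / (5·15) = 0.24·K.
e_ss = 5/(1 + K_p) = 5/37 ⇒ 1 + 0.24·K = 37 ⇒ K = 150.

150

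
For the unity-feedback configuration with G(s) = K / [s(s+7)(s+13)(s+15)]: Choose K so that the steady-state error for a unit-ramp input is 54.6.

The open loop has one pole at the origin → type 1 system.
K_v = lim_{s→0} s·G(s) = K / (7·13·15) = (1/1365)·K.
e_ss = 1/K_v = 54.6 ⇒ K_v = 5/273 ⇒ K = (5/273)/(1/1365) = 25.

25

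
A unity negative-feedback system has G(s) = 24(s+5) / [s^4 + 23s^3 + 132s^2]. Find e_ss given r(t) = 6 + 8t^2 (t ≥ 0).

17.6

Lowest-order denominator term is 132s^2, so the open loop has 2 poles at the origin → type 2 system. Taking each input component in turn:
  • 6: tracked with zero error.
  • 8t^2: e_ss = 16/K_a with K_a=10/11 → 17.6.
Total e_ss = 17.6.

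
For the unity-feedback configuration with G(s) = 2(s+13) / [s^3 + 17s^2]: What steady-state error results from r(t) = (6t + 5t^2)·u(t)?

Lowest-order denominator term is 17s^2, so the open loop has 2 poles at the origin → type 2 system. Treating each term separately:
  • 6t: tracked with zero error.
  • 5t^2: e_ss = 10/K_a with K_a=26/17 → 85/13.
Total e_ss = 85/13.

85/13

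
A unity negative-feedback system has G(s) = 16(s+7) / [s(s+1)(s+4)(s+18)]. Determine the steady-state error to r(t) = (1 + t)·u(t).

G(s) has one factor of s in the denominator, so the system is type 1. Treating each term separately:
  • 1: tracked with zero error.
  • t: e_ss = 1/K_v with K_v=14/9 → 9/14.
Total e_ss = 9/14.

9/14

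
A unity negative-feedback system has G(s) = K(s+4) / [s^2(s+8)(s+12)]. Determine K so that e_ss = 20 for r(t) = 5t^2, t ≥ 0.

12

The open loop has two poles at the origin → type 2 system.
K_a = lim_{s→0} s^2·G(s) = K·4 / (8·12) = (1/24)·K.
e_ss = 10/K_a = 20 ⇒ K_a = 0.5 ⇒ K = 0.5/(1/24) = 12.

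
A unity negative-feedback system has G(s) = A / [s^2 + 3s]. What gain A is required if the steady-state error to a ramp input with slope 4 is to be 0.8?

Lowest-order denominator term is 3s, so the open loop has 1 pole at the origin → type 1 system.
K_v = lim_{s→0} s·G(s) = A / 3 = (1/3)·A.
e_ss = 4/K_v = 0.8 ⇒ K_v = 5 ⇒ A = 5/(1/3) = 15.

15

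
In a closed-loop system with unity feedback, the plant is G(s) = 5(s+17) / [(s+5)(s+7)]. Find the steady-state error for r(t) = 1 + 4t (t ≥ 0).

infinity

No free integrators in G(s): this is a type 0 system. Treating each term separately:
  • 1: e_ss = 1/(1+K_p) with K_p=17/7 → 7/24.
  • 4t: a type-0 system cannot track it, e_ss → ∞.
The unbounded component dominates.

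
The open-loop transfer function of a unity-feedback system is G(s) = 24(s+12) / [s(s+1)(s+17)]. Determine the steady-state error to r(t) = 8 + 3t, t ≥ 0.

17/96

G(s) has one factor of s in the denominator, so the system is type 1. Treating each term separately:
  • 8: tracked with zero error.
  • 3t: e_ss = 3/K_v with K_v=288/17 → 17/96.
Total e_ss = 17/96.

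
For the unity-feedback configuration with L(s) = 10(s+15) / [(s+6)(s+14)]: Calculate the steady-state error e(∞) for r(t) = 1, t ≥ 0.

14/39

L(s) has no factors of s in the denominator, so the system is type 0.
K_p = lim_{s→0} L(s) = 10·15 / (6·14) = 25/14.
e_ss = 1/(1 + K_p) = 1/(39/14) = 14/39.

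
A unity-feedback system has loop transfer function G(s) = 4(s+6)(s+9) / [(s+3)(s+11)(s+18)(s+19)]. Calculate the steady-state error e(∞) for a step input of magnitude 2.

The open loop has no poles at the origin → type 0 system.
K_p = lim_{s→0} G(s) = 4·6·9 / (3·11·18·19) = 4/209.
e_ss = 2/(1 + K_p) = 2/(213/209) = 418/213.

418/213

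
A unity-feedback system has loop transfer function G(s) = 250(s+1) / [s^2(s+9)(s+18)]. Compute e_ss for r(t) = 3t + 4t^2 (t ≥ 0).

G(s) has two factors of s in the denominator, so the system is type 2. Treating each term separately:
  • 3t: tracked with zero error.
  • 4t^2: e_ss = 8/K_a with K_a=125/81 → 5.184.
Total e_ss = 5.184.

5.184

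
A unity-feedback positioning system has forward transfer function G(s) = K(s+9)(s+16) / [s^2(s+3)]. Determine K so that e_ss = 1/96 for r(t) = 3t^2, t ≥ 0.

12

Two free integrators in G(s): this is a type 2 system.
K_a = lim_{s→0} s^2·G(s) = K·9·16 / (3) = 48·K.
e_ss = 6/K_a = 1/96 ⇒ K_a = 576 ⇒ K = 576/48 = 12.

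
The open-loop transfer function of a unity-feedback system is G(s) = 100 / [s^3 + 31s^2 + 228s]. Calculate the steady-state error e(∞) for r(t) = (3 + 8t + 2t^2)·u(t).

Lowest-order denominator term is 228s, so the open loop has 1 pole at the origin → type 1 system. Treating each term separately:
  • 3: tracked with zero error.
  • 8t: e_ss = 8/K_v with K_v=25/57 → 18.24.
  • 2t^2: a type-1 system cannot track it, e_ss → ∞.
The unbounded component dominates.

infinity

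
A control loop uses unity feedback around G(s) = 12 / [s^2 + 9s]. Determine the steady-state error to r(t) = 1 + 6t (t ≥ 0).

4.5

Lowest-order denominator term is 9s, so the open loop has 1 pole at the origin → type 1 system. Taking each input component in turn:
  • 1: tracked with zero error.
  • 6t: e_ss = 6/K_v with K_v=4/3 → 4.5.
Total e_ss = 4.5.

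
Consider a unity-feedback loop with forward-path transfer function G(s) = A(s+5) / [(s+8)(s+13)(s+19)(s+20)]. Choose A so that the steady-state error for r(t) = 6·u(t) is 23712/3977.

No free integrators in G(s): this is a type 0 system.
K_p = lim_{s→0} G(s) = A·5 / (8·13·19·20) = (1/7904)·A.
e_ss = 6/(1 + K_p) = 23712/3977 ⇒ 1 + (1/7904)·A = 3977/3952 ⇒ A = 50.

50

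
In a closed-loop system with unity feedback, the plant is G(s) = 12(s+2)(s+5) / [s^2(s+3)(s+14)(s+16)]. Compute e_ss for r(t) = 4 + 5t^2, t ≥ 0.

Two free integrators in G(s): this is a type 2 system. By superposition:
  • 4: tracked with zero error.
  • 5t^2: e_ss = 10/K_a with K_a=5/28 → 56.
Total e_ss = 56.

56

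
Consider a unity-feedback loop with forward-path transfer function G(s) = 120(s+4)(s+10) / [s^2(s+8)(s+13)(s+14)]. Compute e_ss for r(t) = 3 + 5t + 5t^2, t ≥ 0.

System type = 2 (two poles at s=0). Treating each term separately:
  • 3: tracked with zero error.
  • 5t: tracked with zero error.
  • 5t^2: e_ss = 10/K_a with K_a=300/91 → 91/30.
Total e_ss = 91/30.

91/30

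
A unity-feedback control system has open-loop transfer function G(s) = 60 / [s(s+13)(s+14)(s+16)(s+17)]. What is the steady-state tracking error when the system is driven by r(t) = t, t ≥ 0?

G(s) has one factor of s in the denominator, so the system is type 1.
K_v = lim_{s→0} s·G(s) = 60 / (13·14·16·17) = 15/12376.
e_ss = 1/K_v = 1/(15/12376) = 12376/15.

12376/15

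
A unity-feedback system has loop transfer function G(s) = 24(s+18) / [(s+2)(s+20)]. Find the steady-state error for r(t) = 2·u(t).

The open loop has no poles at the origin → type 0 system.
K_p = lim_{s→0} G(s) = 24·18 / (2·20) = 10.8.
e_ss = 2/(1 + K_p) = 2/11.8 = 10/59.

10/59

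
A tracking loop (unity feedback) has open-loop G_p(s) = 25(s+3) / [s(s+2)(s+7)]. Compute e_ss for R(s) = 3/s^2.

The open loop has one pole at the origin → type 1 system.
K_v = lim_{s→0} s·G_p(s) = 25·3 / (2·7) = 75/14.
e_ss = 3/K_v = 3/(75/14) = 0.56.

0.56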